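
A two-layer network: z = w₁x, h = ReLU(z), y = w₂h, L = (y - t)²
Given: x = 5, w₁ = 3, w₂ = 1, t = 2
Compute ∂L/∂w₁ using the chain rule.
∂L/∂w₁ = 130

Forward pass:
z = w₁x = 3×5 = 15
h = ReLU(15) = 15
y = w₂h = 1×15 = 15

Backward pass:
∂L/∂y = 2(y - t) = 2(15 - 2) = 26
∂y/∂h = w₂ = 1
∂h/∂z = 1 (ReLU derivative)
∂z/∂w₁ = x = 5

∂L/∂w₁ = 26 × 1 × 1 × 5 = 130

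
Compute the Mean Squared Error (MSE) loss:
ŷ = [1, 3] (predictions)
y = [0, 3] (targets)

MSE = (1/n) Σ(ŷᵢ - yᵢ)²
MSE = 0.5

MSE = (1/2)((1-0)² + (3-3)²) = (1/2)(1 + 0) = 0.5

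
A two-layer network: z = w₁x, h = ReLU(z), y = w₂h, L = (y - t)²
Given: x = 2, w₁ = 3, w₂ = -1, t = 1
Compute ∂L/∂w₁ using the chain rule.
∂L/∂w₁ = 28

Forward pass:
z = w₁x = 3×2 = 6
h = ReLU(6) = 6
y = w₂h = -1×6 = -6

Backward pass:
∂L/∂y = 2(y - t) = 2(-6 - 1) = -14
∂y/∂h = w₂ = -1
∂h/∂z = 1 (ReLU derivative)
∂z/∂w₁ = x = 2

∂L/∂w₁ = -14 × -1 × 1 × 2 = 28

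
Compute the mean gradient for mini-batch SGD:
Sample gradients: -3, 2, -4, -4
Average gradient = -2.25

Average = (1/4)(-3 + 2 + -4 + -4) = -9/4 = -2.25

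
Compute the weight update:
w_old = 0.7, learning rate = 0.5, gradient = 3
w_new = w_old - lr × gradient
w_new = -0.8

w_new = w - η·∂L/∂w = 0.7 - 0.5×(3) = 0.7 - (1.5) = -0.8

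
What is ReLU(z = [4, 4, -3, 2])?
h = [4, 4, 0, 2]

ReLU applied element-wise: max(0,4)=4, max(0,4)=4, max(0,-3)=0, max(0,2)=2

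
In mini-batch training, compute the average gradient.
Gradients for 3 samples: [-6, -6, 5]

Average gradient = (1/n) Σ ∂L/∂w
Average gradient = -2.333

Average = (1/3)(-6 + -6 + 5) = -7/3 = -2.333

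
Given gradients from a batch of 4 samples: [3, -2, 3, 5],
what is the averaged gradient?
Average gradient = 2.25

Average = (1/4)(3 + -2 + 3 + 5) = 9/4 = 2.25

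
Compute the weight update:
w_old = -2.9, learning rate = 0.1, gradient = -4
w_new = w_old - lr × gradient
w_new = -2.5

w_new = w - η·∂L/∂w = -2.9 - 0.1×(-4) = -2.9 - (-0.4) = -2.5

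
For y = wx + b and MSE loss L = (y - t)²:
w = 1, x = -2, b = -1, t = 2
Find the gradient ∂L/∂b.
∂L/∂b = -10

y = wx + b = (1)(-2) + -1 = -3
∂L/∂y = 2(y - t) = 2(-3 - 2) = -10
∂y/∂b = 1
∂L/∂b = ∂L/∂y · ∂y/∂b = -10 × 1 = -10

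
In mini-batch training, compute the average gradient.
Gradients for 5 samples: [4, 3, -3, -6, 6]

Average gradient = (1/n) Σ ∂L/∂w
Average gradient = 0.8

Average = (1/5)(4 + 3 + -3 + -6 + 6) = 4/5 = 0.8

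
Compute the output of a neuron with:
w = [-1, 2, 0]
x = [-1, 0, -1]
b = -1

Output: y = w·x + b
y = 0

y = (-1)(-1) + (2)(0) + (0)(-1) + -1 = 0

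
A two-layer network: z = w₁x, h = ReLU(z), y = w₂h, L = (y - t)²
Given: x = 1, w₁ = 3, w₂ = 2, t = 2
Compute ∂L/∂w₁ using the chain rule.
∂L/∂w₁ = 16

Forward pass:
z = w₁x = 3×1 = 3
h = ReLU(3) = 3
y = w₂h = 2×3 = 6

Backward pass:
∂L/∂y = 2(y - t) = 2(6 - 2) = 8
∂y/∂h = w₂ = 2
∂h/∂z = 1 (ReLU derivative)
∂z/∂w₁ = x = 1

∂L/∂w₁ = 8 × 2 × 1 × 1 = 16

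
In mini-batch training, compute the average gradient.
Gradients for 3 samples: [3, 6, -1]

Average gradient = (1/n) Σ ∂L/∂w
Average gradient = 2.667

Average = (1/3)(3 + 6 + -1) = 8/3 = 2.667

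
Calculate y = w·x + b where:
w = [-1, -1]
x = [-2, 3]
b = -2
y = -3

y = (-1)(-2) + (-1)(3) + -2 = -3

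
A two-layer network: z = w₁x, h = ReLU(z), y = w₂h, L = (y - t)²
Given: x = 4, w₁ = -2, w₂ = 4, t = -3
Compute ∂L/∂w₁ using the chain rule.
∂L/∂w₁ = 0

Forward pass:
z = w₁x = -2×4 = -8
h = ReLU(-8) = 0
y = w₂h = 4×0 = 0

Backward pass:
∂L/∂y = 2(y - t) = 2(0 - -3) = 6
∂y/∂h = w₂ = 4
∂h/∂z = 0 (ReLU derivative)
∂z/∂w₁ = x = 4

∂L/∂w₁ = 6 × 4 × 0 × 4 = 0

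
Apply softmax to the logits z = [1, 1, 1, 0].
p = [0.2969, 0.2969, 0.2969, 0.1092]

exp(z) = [2.718, 2.718, 2.718, 1]
Sum = 9.155
p = [0.2969, 0.2969, 0.2969, 0.1092]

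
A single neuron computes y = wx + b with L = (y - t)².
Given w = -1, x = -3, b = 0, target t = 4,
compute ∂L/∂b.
∂L/∂b = -2

y = wx + b = (-1)(-3) + 0 = 3
∂L/∂y = 2(y - t) = 2(3 - 4) = -2
∂y/∂b = 1
∂L/∂b = ∂L/∂y · ∂y/∂b = -2 × 1 = -2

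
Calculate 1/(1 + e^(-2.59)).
0.9302

sigmoid(2.59) = 1/(1 + e^(-2.59)) = 1/(1 + 0.07502) = 0.9302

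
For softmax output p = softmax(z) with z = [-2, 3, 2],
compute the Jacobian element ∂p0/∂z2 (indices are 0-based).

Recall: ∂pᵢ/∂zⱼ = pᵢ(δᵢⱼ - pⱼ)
∂p0/∂z2 = -0.001312

p = softmax(z) = [0.004902, 0.7275, 0.2676]
p0 = 0.004902, p2 = 0.2676

∂p0/∂z2 = -p0 × p2 = -0.004902 × 0.2676 = -0.001312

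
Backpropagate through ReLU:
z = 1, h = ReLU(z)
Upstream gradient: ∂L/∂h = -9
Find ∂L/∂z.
∂L/∂z = -9

h = ReLU(1) = 1
Since z > 0: ∂h/∂z = 1
∂L/∂z = ∂L/∂h · ∂h/∂z = -9 × 1 = -9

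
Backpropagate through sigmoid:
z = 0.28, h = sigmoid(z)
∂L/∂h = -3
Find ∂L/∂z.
∂L/∂z = -0.7355

σ(0.28) = 0.5695
σ'(0.28) = σ(0.28)(1 - σ(0.28)) = 0.5695 × 0.4305 = 0.2452
∂L/∂z = ∂L/∂h · σ'(z) = -3 × 0.2452 = -0.7355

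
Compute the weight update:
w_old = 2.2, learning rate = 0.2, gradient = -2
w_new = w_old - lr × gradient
w_new = 2.6

w_new = w - η·∂L/∂w = 2.2 - 0.2×(-2) = 2.2 - (-0.4) = 2.6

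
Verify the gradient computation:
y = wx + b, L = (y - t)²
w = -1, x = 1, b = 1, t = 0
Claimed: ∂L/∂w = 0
Correct

y = (-1)(1) + 1 = 0
∂L/∂y = 2(y - t) = 2(0 - 0) = 0
∂y/∂w = x = 1
∂L/∂w = 0 × 1 = 0

Claimed value: 0
Correct: The correct gradient is 0.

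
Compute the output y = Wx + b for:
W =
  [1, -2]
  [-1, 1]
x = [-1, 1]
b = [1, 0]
y = [-2, 2]

Wx = [1×-1 + -2×1, -1×-1 + 1×1]
   = [-3, 2]
y = Wx + b = [-3 + 1, 2 + 0] = [-2, 2]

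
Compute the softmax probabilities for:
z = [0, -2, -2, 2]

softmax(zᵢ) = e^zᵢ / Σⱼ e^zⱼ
p = [0.1155, 0.0156, 0.0156, 0.8533]

exp(z) = [1, 0.1353, 0.1353, 7.389]
Sum = 8.66
p = [0.1155, 0.0156, 0.0156, 0.8533]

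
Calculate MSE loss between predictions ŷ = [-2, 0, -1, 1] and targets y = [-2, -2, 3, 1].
MSE = 5

MSE = (1/4)((-2--2)² + (0--2)² + (-1-3)² + (1-1)²) = (1/4)(0 + 4 + 16 + 0) = 5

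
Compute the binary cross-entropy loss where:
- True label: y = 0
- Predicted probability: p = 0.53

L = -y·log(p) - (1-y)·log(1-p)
L = 0.755

L = -0·log(0.53) - 1·log(0.47) = -log(0.47) = 0.755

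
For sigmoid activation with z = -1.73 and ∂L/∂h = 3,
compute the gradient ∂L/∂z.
∂L/∂z = 0.3837

σ(-1.73) = 0.1506
σ'(-1.73) = σ(-1.73)(1 - σ(-1.73)) = 0.1506 × 0.8494 = 0.1279
∂L/∂z = ∂L/∂h · σ'(z) = 3 × 0.1279 = 0.3837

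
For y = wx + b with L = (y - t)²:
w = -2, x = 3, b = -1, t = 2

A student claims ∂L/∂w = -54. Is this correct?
Correct

y = (-2)(3) + -1 = -7
∂L/∂y = 2(y - t) = 2(-7 - 2) = -18
∂y/∂w = x = 3
∂L/∂w = -18 × 3 = -54

Claimed value: -54
Correct: The correct gradient is -54.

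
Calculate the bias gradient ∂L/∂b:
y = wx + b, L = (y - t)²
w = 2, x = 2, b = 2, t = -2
∂L/∂b = 16

y = wx + b = (2)(2) + 2 = 6
∂L/∂y = 2(y - t) = 2(6 - -2) = 16
∂y/∂b = 1
∂L/∂b = ∂L/∂y · ∂y/∂b = 16 × 1 = 16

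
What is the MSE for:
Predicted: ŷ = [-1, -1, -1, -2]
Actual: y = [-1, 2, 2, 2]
MSE = 8.5

MSE = (1/4)((-1--1)² + (-1-2)² + (-1-2)² + (-2-2)²) = (1/4)(0 + 9 + 9 + 16) = 8.5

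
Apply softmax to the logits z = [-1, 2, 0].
p = [0.042, 0.8438, 0.1142]

exp(z) = [0.3679, 7.389, 1]
Sum = 8.757
p = [0.042, 0.8438, 0.1142]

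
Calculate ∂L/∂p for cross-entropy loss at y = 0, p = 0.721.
∂L/∂p = 3.584

∂L/∂p = -y/p + (1-y)/(1-p) = 0 + 1/0.279 = 3.584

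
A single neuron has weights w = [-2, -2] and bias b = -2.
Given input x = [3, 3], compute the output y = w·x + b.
y = -14

y = (-2)(3) + (-2)(3) + -2 = -14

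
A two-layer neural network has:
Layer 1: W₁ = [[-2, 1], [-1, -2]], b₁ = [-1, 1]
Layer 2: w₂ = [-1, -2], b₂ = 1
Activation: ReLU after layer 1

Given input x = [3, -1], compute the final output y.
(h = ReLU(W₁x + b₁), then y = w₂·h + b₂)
y = 1

Layer 1 pre-activation: z₁ = [-8, 0]
After ReLU: h = [0, 0]
Layer 2 output: y = -1×0 + -2×0 + 1 = 1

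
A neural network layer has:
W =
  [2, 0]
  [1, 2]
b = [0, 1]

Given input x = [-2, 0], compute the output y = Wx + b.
y = [-4, -1]

Wx = [2×-2 + 0×0, 1×-2 + 2×0]
   = [-4, -2]
y = Wx + b = [-4 + 0, -2 + 1] = [-4, -1]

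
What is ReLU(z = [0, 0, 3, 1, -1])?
h = [0, 0, 3, 1, 0]

ReLU applied element-wise: max(0,0)=0, max(0,0)=0, max(0,3)=3, max(0,1)=1, max(0,-1)=0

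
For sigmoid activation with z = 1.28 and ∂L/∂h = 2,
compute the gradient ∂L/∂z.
∂L/∂z = 0.3404

σ(1.28) = 0.7824
σ'(1.28) = σ(1.28)(1 - σ(1.28)) = 0.7824 × 0.2176 = 0.1702
∂L/∂z = ∂L/∂h · σ'(z) = 2 × 0.1702 = 0.3404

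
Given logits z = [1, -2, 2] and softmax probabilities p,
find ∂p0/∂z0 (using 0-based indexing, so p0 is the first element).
∂p0/∂z0 = 0.195

p = softmax(z) = [0.2654, 0.01321, 0.7214]
p0 = 0.2654

∂p0/∂z0 = p0(1 - p0) = 0.2654 × (1 - 0.2654) = 0.195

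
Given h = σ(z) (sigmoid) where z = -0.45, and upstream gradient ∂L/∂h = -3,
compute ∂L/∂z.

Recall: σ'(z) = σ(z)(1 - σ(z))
∂L/∂z = -0.7133

σ(-0.45) = 0.3894
σ'(-0.45) = σ(-0.45)(1 - σ(-0.45)) = 0.3894 × 0.6106 = 0.2378
∂L/∂z = ∂L/∂h · σ'(z) = -3 × 0.2378 = -0.7133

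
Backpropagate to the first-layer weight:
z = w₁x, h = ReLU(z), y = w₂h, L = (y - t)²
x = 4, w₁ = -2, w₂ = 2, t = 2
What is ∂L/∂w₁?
∂L/∂w₁ = 0

Forward pass:
z = w₁x = -2×4 = -8
h = ReLU(-8) = 0
y = w₂h = 2×0 = 0

Backward pass:
∂L/∂y = 2(y - t) = 2(0 - 2) = -4
∂y/∂h = w₂ = 2
∂h/∂z = 0 (ReLU derivative)
∂z/∂w₁ = x = 4

∂L/∂w₁ = -4 × 2 × 0 × 4 = 0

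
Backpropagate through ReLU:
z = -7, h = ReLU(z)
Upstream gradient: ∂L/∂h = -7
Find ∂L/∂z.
∂L/∂z = 0

h = ReLU(-7) = 0
Since z < 0: ∂h/∂z = 0
∂L/∂z = ∂L/∂h · ∂h/∂z = -7 × 0 = 0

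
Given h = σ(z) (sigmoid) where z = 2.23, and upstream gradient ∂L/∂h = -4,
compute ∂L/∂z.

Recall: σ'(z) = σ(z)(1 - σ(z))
∂L/∂z = -0.3506

σ(2.23) = 0.9029
σ'(2.23) = σ(2.23)(1 - σ(2.23)) = 0.9029 × 0.09709 = 0.08766
∂L/∂z = ∂L/∂h · σ'(z) = -4 × 0.08766 = -0.3506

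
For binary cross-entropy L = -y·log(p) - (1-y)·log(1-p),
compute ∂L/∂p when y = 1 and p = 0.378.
∂L/∂p = -2.646

∂L/∂p = -y/p + (1-y)/(1-p) = -1/0.378 + 0 = -2.646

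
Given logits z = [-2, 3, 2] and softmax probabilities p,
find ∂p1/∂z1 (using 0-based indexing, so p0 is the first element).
∂p1/∂z1 = 0.1983

p = softmax(z) = [0.004902, 0.7275, 0.2676]
p1 = 0.7275

∂p1/∂z1 = p1(1 - p1) = 0.7275 × (1 - 0.7275) = 0.1983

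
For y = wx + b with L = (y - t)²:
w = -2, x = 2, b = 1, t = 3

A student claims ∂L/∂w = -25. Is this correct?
Incorrect

y = (-2)(2) + 1 = -3
∂L/∂y = 2(y - t) = 2(-3 - 3) = -12
∂y/∂w = x = 2
∂L/∂w = -12 × 2 = -24

Claimed value: -25
Incorrect: The correct gradient is -24.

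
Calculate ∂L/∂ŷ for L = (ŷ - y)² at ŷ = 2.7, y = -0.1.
∂L/∂ŷ = 5.6

∂L/∂ŷ = 2(ŷ - y) = 2(2.7 - -0.1) = 2(2.8) = 5.6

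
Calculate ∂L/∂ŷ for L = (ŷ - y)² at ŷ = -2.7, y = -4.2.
∂L/∂ŷ = 3.0

∂L/∂ŷ = 2(ŷ - y) = 2(-2.7 - -4.2) = 2(1.5) = 3.0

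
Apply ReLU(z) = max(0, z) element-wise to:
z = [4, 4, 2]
h = [4, 4, 2]

ReLU applied element-wise: max(0,4)=4, max(0,4)=4, max(0,2)=2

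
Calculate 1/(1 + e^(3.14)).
0.04149

sigmoid(-3.14) = 1/(1 + e^(3.14)) = 1/(1 + 23.1) = 0.04149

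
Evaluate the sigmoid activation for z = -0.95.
0.2789

sigmoid(-0.95) = 1/(1 + e^(0.95)) = 1/(1 + 2.586) = 0.2789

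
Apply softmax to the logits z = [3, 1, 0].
p = [0.8438, 0.1142, 0.042]

exp(z) = [20.09, 2.718, 1]
Sum = 23.8
p = [0.8438, 0.1142, 0.042]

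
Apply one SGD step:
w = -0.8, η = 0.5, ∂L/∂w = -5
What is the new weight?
w_new = 1.7

w_new = w - η·∂L/∂w = -0.8 - 0.5×(-5) = -0.8 - (-2.5) = 1.7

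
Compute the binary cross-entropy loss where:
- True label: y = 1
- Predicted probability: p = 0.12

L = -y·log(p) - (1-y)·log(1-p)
L = 2.12

L = -1·log(0.12) - 0·log(0.88) = -log(0.12) = 2.12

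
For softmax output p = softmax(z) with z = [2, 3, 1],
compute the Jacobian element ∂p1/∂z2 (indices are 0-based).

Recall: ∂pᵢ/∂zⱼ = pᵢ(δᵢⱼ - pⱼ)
∂p1/∂z2 = -0.05989

p = softmax(z) = [0.2447, 0.6652, 0.09003]
p1 = 0.6652, p2 = 0.09003

∂p1/∂z2 = -p1 × p2 = -0.6652 × 0.09003 = -0.05989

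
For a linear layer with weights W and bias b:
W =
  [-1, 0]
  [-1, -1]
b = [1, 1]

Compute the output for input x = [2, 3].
y = [-1, -4]

Wx = [-1×2 + 0×3, -1×2 + -1×3]
   = [-2, -5]
y = Wx + b = [-2 + 1, -5 + 1] = [-1, -4]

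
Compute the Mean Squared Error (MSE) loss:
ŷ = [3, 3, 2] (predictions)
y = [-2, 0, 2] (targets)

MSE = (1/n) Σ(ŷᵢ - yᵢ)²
MSE = 11.33

MSE = (1/3)((3--2)² + (3-0)² + (2-2)²) = (1/3)(25 + 9 + 0) = 11.33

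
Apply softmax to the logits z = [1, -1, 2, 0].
p = [0.2369, 0.0321, 0.6439, 0.0871]

exp(z) = [2.718, 0.3679, 7.389, 1]
Sum = 11.48
p = [0.2369, 0.0321, 0.6439, 0.0871]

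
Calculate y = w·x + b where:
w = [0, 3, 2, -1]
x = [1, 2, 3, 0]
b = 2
y = 14

y = (0)(1) + (3)(2) + (2)(3) + (-1)(0) + 2 = 14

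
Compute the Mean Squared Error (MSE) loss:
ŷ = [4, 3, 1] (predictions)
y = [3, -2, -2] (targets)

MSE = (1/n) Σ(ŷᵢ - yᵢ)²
MSE = 11.67

MSE = (1/3)((4-3)² + (3--2)² + (1--2)²) = (1/3)(1 + 25 + 9) = 11.67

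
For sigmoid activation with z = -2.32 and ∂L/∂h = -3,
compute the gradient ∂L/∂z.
∂L/∂z = -0.2444

σ(-2.32) = 0.08948
σ'(-2.32) = σ(-2.32)(1 - σ(-2.32)) = 0.08948 × 0.9105 = 0.08147
∂L/∂z = ∂L/∂h · σ'(z) = -3 × 0.08147 = -0.2444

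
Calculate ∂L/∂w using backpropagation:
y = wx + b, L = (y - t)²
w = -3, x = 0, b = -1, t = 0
∂L/∂w = 0

y = wx + b = (-3)(0) + -1 = -1
∂L/∂y = 2(y - t) = 2(-1 - 0) = -2
∂y/∂w = x = 0
∂L/∂w = ∂L/∂y · ∂y/∂w = -2 × 0 = 0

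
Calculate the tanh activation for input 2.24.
0.9776

tanh(2.24) = (e^(2.24) - e^(-2.24))/(e^(2.24) + e^(-2.24)) = 0.9776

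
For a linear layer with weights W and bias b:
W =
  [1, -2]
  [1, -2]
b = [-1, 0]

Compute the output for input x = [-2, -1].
y = [-1, 0]

Wx = [1×-2 + -2×-1, 1×-2 + -2×-1]
   = [0, 0]
y = Wx + b = [0 + -1, 0 + 0] = [-1, 0]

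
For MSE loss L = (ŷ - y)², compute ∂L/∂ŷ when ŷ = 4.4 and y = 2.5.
∂L/∂ŷ = 3.8

∂L/∂ŷ = 2(ŷ - y) = 2(4.4 - 2.5) = 2(1.9) = 3.8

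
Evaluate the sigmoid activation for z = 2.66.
0.9346

sigmoid(2.66) = 1/(1 + e^(-2.66)) = 1/(1 + 0.06995) = 0.9346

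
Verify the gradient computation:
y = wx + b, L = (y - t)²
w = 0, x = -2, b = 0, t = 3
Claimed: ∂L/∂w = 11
Incorrect

y = (0)(-2) + 0 = 0
∂L/∂y = 2(y - t) = 2(0 - 3) = -6
∂y/∂w = x = -2
∂L/∂w = -6 × -2 = 12

Claimed value: 11
Incorrect: The correct gradient is 12.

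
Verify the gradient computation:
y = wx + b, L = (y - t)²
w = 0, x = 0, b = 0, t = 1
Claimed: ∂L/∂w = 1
Incorrect

y = (0)(0) + 0 = 0
∂L/∂y = 2(y - t) = 2(0 - 1) = -2
∂y/∂w = x = 0
∂L/∂w = -2 × 0 = 0

Claimed value: 1
Incorrect: The correct gradient is 0.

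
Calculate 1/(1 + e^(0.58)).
0.3589

sigmoid(-0.58) = 1/(1 + e^(0.58)) = 1/(1 + 1.786) = 0.3589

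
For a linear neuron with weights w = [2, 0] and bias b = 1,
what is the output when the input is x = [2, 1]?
y = 5

y = (2)(2) + (0)(1) + 1 = 5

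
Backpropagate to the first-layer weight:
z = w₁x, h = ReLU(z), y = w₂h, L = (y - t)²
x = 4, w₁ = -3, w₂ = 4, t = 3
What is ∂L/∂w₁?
∂L/∂w₁ = 0

Forward pass:
z = w₁x = -3×4 = -12
h = ReLU(-12) = 0
y = w₂h = 4×0 = 0

Backward pass:
∂L/∂y = 2(y - t) = 2(0 - 3) = -6
∂y/∂h = w₂ = 4
∂h/∂z = 0 (ReLU derivative)
∂z/∂w₁ = x = 4

∂L/∂w₁ = -6 × 4 × 0 × 4 = 0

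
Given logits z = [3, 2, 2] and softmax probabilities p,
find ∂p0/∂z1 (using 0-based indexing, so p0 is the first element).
∂p0/∂z1 = -0.1221

p = softmax(z) = [0.5761, 0.2119, 0.2119]
p0 = 0.5761, p1 = 0.2119

∂p0/∂z1 = -p0 × p1 = -0.5761 × 0.2119 = -0.1221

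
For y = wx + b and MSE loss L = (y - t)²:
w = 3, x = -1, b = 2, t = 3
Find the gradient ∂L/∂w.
∂L/∂w = 8

y = wx + b = (3)(-1) + 2 = -1
∂L/∂y = 2(y - t) = 2(-1 - 3) = -8
∂y/∂w = x = -1
∂L/∂w = ∂L/∂y · ∂y/∂w = -8 × -1 = 8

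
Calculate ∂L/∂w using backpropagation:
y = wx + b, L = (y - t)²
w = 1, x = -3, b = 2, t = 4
∂L/∂w = 30

y = wx + b = (1)(-3) + 2 = -1
∂L/∂y = 2(y - t) = 2(-1 - 4) = -10
∂y/∂w = x = -3
∂L/∂w = ∂L/∂y · ∂y/∂w = -10 × -3 = 30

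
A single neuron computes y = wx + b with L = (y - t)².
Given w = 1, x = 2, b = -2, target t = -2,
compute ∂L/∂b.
∂L/∂b = 4

y = wx + b = (1)(2) + -2 = 0
∂L/∂y = 2(y - t) = 2(0 - -2) = 4
∂y/∂b = 1
∂L/∂b = ∂L/∂y · ∂y/∂b = 4 × 1 = 4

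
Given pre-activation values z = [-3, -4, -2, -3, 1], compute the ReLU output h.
h = [0, 0, 0, 0, 1]

ReLU applied element-wise: max(0,-3)=0, max(0,-4)=0, max(0,-2)=0, max(0,-3)=0, max(0,1)=1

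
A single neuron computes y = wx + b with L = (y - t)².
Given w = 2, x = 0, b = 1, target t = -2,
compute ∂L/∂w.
∂L/∂w = 0

y = wx + b = (2)(0) + 1 = 1
∂L/∂y = 2(y - t) = 2(1 - -2) = 6
∂y/∂w = x = 0
∂L/∂w = ∂L/∂y · ∂y/∂w = 6 × 0 = 0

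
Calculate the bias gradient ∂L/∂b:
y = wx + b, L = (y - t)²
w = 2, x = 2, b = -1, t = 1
∂L/∂b = 4

y = wx + b = (2)(2) + -1 = 3
∂L/∂y = 2(y - t) = 2(3 - 1) = 4
∂y/∂b = 1
∂L/∂b = ∂L/∂y · ∂y/∂b = 4 × 1 = 4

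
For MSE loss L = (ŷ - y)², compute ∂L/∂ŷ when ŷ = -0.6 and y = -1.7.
∂L/∂ŷ = 2.2

∂L/∂ŷ = 2(ŷ - y) = 2(-0.6 - -1.7) = 2(1.1) = 2.2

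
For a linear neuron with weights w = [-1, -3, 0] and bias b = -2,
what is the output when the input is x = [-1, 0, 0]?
y = -1

y = (-1)(-1) + (-3)(0) + (0)(0) + -2 = -1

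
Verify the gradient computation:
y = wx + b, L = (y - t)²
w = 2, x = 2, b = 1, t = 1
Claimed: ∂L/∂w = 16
Correct

y = (2)(2) + 1 = 5
∂L/∂y = 2(y - t) = 2(5 - 1) = 8
∂y/∂w = x = 2
∂L/∂w = 8 × 2 = 16

Claimed value: 16
Correct: The correct gradient is 16.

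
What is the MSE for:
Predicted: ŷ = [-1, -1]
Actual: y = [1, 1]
MSE = 4

MSE = (1/2)((-1-1)² + (-1-1)²) = (1/2)(4 + 4) = 4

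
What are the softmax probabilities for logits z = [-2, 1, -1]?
p = [0.042, 0.8438, 0.1142]

exp(z) = [0.1353, 2.718, 0.3679]
Sum = 3.221
p = [0.042, 0.8438, 0.1142]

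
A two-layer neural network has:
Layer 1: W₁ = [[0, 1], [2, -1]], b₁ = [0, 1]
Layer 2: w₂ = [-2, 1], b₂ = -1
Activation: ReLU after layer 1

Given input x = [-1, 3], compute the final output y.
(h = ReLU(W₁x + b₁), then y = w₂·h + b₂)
y = -7

Layer 1 pre-activation: z₁ = [3, -4]
After ReLU: h = [3, 0]
Layer 2 output: y = -2×3 + 1×0 + -1 = -7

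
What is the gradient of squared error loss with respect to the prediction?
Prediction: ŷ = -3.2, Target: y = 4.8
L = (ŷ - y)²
∂L/∂ŷ = -16.0

∂L/∂ŷ = 2(ŷ - y) = 2(-3.2 - 4.8) = 2(-8.0) = -16.0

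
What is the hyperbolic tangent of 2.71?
0.9912

tanh(2.71) = (e^(2.71) - e^(-2.71))/(e^(2.71) + e^(-2.71)) = 0.9912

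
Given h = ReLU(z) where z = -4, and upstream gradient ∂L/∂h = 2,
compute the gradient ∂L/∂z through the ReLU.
∂L/∂z = 0

h = ReLU(-4) = 0
Since z < 0: ∂h/∂z = 0
∂L/∂z = ∂L/∂h · ∂h/∂z = 2 × 0 = 0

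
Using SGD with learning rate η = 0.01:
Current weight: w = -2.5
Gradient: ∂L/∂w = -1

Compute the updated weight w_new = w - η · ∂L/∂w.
w_new = -2.49

w_new = w - η·∂L/∂w = -2.5 - 0.01×(-1) = -2.5 - (-0.01) = -2.49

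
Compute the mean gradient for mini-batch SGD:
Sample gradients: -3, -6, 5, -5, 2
Average gradient = -1.4

Average = (1/5)(-3 + -6 + 5 + -5 + 2) = -7/5 = -1.4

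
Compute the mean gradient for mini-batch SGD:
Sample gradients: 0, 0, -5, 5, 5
Average gradient = 1

Average = (1/5)(0 + 0 + -5 + 5 + 5) = 5/5 = 1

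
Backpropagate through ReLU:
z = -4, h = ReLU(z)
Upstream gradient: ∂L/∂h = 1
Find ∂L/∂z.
∂L/∂z = 0

h = ReLU(-4) = 0
Since z < 0: ∂h/∂z = 0
∂L/∂z = ∂L/∂h · ∂h/∂z = 1 × 0 = 0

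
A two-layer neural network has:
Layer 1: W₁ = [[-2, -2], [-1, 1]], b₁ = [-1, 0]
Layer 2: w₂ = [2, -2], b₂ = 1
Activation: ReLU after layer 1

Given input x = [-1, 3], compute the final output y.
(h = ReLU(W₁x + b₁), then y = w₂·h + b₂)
y = -7

Layer 1 pre-activation: z₁ = [-5, 4]
After ReLU: h = [0, 4]
Layer 2 output: y = 2×0 + -2×4 + 1 = -7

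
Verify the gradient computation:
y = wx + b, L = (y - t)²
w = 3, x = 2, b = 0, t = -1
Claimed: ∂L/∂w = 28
Correct

y = (3)(2) + 0 = 6
∂L/∂y = 2(y - t) = 2(6 - -1) = 14
∂y/∂w = x = 2
∂L/∂w = 14 × 2 = 28

Claimed value: 28
Correct: The correct gradient is 28.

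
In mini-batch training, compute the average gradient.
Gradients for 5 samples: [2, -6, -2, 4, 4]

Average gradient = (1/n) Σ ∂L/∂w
Average gradient = 0.4

Average = (1/5)(2 + -6 + -2 + 4 + 4) = 2/5 = 0.4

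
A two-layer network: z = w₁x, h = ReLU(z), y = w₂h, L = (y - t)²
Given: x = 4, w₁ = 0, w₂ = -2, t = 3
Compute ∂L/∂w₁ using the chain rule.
∂L/∂w₁ = 0

Forward pass:
z = w₁x = 0×4 = 0
h = ReLU(0) = 0
y = w₂h = -2×0 = 0

Backward pass:
∂L/∂y = 2(y - t) = 2(0 - 3) = -6
∂y/∂h = w₂ = -2
∂h/∂z = 0 (ReLU derivative)
∂z/∂w₁ = x = 4

∂L/∂w₁ = -6 × -2 × 0 × 4 = 0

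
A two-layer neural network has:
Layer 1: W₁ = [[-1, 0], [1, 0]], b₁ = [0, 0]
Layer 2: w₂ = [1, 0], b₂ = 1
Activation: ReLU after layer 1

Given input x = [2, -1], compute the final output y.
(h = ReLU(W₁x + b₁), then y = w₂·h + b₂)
y = 1

Layer 1 pre-activation: z₁ = [-2, 2]
After ReLU: h = [0, 2]
Layer 2 output: y = 1×0 + 0×2 + 1 = 1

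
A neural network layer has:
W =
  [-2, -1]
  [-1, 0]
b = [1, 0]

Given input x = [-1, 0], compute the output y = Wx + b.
y = [3, 1]

Wx = [-2×-1 + -1×0, -1×-1 + 0×0]
   = [2, 1]
y = Wx + b = [2 + 1, 1 + 0] = [3, 1]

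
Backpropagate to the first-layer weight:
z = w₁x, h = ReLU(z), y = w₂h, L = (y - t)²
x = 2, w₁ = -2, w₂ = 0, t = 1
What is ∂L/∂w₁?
∂L/∂w₁ = 0

Forward pass:
z = w₁x = -2×2 = -4
h = ReLU(-4) = 0
y = w₂h = 0×0 = 0

Backward pass:
∂L/∂y = 2(y - t) = 2(0 - 1) = -2
∂y/∂h = w₂ = 0
∂h/∂z = 0 (ReLU derivative)
∂z/∂w₁ = x = 2

∂L/∂w₁ = -2 × 0 × 0 × 2 = 0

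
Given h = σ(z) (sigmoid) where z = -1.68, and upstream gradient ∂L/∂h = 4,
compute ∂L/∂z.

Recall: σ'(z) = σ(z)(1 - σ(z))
∂L/∂z = 0.5297

σ(-1.68) = 0.1571
σ'(-1.68) = σ(-1.68)(1 - σ(-1.68)) = 0.1571 × 0.8429 = 0.1324
∂L/∂z = ∂L/∂h · σ'(z) = 4 × 0.1324 = 0.5297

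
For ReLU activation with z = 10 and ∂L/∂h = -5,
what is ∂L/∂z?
∂L/∂z = -5

h = ReLU(10) = 10
Since z > 0: ∂h/∂z = 1
∂L/∂z = ∂L/∂h · ∂h/∂z = -5 × 1 = -5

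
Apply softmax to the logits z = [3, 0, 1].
p = [0.8438, 0.042, 0.1142]

exp(z) = [20.09, 1, 2.718]
Sum = 23.8
p = [0.8438, 0.042, 0.1142]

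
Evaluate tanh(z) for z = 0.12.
0.1194

tanh(0.12) = (e^(0.12) - e^(-0.12))/(e^(0.12) + e^(-0.12)) = 0.1194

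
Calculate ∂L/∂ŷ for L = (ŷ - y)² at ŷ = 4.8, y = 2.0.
∂L/∂ŷ = 5.6

∂L/∂ŷ = 2(ŷ - y) = 2(4.8 - 2.0) = 2(2.8) = 5.6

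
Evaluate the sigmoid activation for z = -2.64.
0.06661

sigmoid(-2.64) = 1/(1 + e^(2.64)) = 1/(1 + 14.01) = 0.06661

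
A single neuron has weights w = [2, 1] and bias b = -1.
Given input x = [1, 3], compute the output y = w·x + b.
y = 4

y = (2)(1) + (1)(3) + -1 = 4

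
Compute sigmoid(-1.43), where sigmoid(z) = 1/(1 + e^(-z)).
0.1931

sigmoid(-1.43) = 1/(1 + e^(1.43)) = 1/(1 + 4.179) = 0.1931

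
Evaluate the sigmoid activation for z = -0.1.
0.475

sigmoid(-0.1) = 1/(1 + e^(0.1)) = 1/(1 + 1.105) = 0.475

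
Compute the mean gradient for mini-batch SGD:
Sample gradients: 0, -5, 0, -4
Average gradient = -2.25

Average = (1/4)(0 + -5 + 0 + -4) = -9/4 = -2.25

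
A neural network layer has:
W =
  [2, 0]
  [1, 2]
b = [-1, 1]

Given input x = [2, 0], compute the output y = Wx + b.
y = [3, 3]

Wx = [2×2 + 0×0, 1×2 + 2×0]
   = [4, 2]
y = Wx + b = [4 + -1, 2 + 1] = [3, 3]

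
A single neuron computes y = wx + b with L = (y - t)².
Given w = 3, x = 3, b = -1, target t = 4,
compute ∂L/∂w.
∂L/∂w = 24

y = wx + b = (3)(3) + -1 = 8
∂L/∂y = 2(y - t) = 2(8 - 4) = 8
∂y/∂w = x = 3
∂L/∂w = ∂L/∂y · ∂y/∂w = 8 × 3 = 24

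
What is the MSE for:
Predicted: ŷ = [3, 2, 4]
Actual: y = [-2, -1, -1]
MSE = 19.67

MSE = (1/3)((3--2)² + (2--1)² + (4--1)²) = (1/3)(25 + 9 + 25) = 19.67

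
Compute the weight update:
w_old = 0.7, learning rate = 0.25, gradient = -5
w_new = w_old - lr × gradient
w_new = 1.95

w_new = w - η·∂L/∂w = 0.7 - 0.25×(-5) = 0.7 - (-1.25) = 1.95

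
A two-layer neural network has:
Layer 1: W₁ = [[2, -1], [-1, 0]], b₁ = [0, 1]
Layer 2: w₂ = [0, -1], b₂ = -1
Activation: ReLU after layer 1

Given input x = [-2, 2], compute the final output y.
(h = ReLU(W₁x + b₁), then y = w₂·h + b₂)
y = -4

Layer 1 pre-activation: z₁ = [-6, 3]
After ReLU: h = [0, 3]
Layer 2 output: y = 0×0 + -1×3 + -1 = -4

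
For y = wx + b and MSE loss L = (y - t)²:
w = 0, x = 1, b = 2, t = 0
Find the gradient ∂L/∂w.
∂L/∂w = 4

y = wx + b = (0)(1) + 2 = 2
∂L/∂y = 2(y - t) = 2(2 - 0) = 4
∂y/∂w = x = 1
∂L/∂w = ∂L/∂y · ∂y/∂w = 4 × 1 = 4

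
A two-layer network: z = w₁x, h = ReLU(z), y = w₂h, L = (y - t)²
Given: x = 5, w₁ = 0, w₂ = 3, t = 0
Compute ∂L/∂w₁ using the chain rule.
∂L/∂w₁ = 0

Forward pass:
z = w₁x = 0×5 = 0
h = ReLU(0) = 0
y = w₂h = 3×0 = 0

Backward pass:
∂L/∂y = 2(y - t) = 2(0 - 0) = 0
∂y/∂h = w₂ = 3
∂h/∂z = 0 (ReLU derivative)
∂z/∂w₁ = x = 5

∂L/∂w₁ = 0 × 3 × 0 × 5 = 0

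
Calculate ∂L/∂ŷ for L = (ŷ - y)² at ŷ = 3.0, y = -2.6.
∂L/∂ŷ = 11.2

∂L/∂ŷ = 2(ŷ - y) = 2(3.0 - -2.6) = 2(5.6) = 11.2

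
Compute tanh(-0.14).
-0.1391

tanh(-0.14) = (e^(-0.14) - e^(0.14))/(e^(-0.14) + e^(0.14)) = -0.1391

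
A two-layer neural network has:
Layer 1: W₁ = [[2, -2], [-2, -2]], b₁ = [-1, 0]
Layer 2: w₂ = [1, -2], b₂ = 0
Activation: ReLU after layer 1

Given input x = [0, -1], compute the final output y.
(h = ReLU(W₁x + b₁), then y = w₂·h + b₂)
y = -3

Layer 1 pre-activation: z₁ = [1, 2]
After ReLU: h = [1, 2]
Layer 2 output: y = 1×1 + -2×2 + 0 = -3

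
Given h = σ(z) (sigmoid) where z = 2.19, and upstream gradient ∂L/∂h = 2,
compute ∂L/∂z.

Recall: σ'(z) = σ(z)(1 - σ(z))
∂L/∂z = 0.181

σ(2.19) = 0.8993
σ'(2.19) = σ(2.19)(1 - σ(2.19)) = 0.8993 × 0.1007 = 0.09052
∂L/∂z = ∂L/∂h · σ'(z) = 2 × 0.09052 = 0.181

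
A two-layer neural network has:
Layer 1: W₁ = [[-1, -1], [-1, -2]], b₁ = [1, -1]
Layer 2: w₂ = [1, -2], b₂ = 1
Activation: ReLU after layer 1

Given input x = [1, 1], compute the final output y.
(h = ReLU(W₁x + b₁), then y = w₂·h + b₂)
y = 1

Layer 1 pre-activation: z₁ = [-1, -4]
After ReLU: h = [0, 0]
Layer 2 output: y = 1×0 + -2×0 + 1 = 1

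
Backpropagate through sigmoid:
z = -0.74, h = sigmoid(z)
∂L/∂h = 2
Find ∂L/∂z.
∂L/∂z = 0.4373

σ(-0.74) = 0.323
σ'(-0.74) = σ(-0.74)(1 - σ(-0.74)) = 0.323 × 0.677 = 0.2187
∂L/∂z = ∂L/∂h · σ'(z) = 2 × 0.2187 = 0.4373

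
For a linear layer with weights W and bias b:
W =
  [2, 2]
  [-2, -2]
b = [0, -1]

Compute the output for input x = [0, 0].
y = [0, -1]

Wx = [2×0 + 2×0, -2×0 + -2×0]
   = [0, 0]
y = Wx + b = [0 + 0, 0 + -1] = [0, -1]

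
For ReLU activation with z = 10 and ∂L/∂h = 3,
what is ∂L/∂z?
∂L/∂z = 3

h = ReLU(10) = 10
Since z > 0: ∂h/∂z = 1
∂L/∂z = ∂L/∂h · ∂h/∂z = 3 × 1 = 3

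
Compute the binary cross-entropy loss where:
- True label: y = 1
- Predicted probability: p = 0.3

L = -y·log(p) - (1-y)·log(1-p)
L = 1.204

L = -1·log(0.3) - 0·log(0.7) = -log(0.3) = 1.204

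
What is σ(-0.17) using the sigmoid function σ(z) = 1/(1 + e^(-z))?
0.4576

sigmoid(-0.17) = 1/(1 + e^(0.17)) = 1/(1 + 1.185) = 0.4576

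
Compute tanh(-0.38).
-0.3627

tanh(-0.38) = (e^(-0.38) - e^(0.38))/(e^(-0.38) + e^(0.38)) = -0.3627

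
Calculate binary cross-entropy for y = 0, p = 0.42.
L = 0.5447

L = -0·log(0.42) - 1·log(0.58) = -log(0.58) = 0.5447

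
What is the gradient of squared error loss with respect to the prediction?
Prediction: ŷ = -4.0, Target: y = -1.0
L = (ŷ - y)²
∂L/∂ŷ = -6.0

∂L/∂ŷ = 2(ŷ - y) = 2(-4.0 - -1.0) = 2(-3.0) = -6.0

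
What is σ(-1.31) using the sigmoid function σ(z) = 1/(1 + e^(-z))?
0.2125

sigmoid(-1.31) = 1/(1 + e^(1.31)) = 1/(1 + 3.706) = 0.2125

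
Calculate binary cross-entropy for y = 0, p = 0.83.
L = 1.772

L = -0·log(0.83) - 1·log(0.17) = -log(0.17) = 1.772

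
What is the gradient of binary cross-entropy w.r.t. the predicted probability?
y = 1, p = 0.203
∂L/∂p = -4.926

∂L/∂p = -y/p + (1-y)/(1-p) = -1/0.203 + 0 = -4.926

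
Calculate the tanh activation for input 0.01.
0.01

tanh(0.01) = (e^(0.01) - e^(-0.01))/(e^(0.01) + e^(-0.01)) = 0.01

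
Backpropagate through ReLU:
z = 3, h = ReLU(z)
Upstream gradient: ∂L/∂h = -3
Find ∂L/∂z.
∂L/∂z = -3

h = ReLU(3) = 3
Since z > 0: ∂h/∂z = 1
∂L/∂z = ∂L/∂h · ∂h/∂z = -3 × 1 = -3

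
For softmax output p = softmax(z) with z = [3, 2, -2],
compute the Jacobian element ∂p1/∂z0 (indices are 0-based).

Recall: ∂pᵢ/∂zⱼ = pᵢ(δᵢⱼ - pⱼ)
∂p1/∂z0 = -0.1947

p = softmax(z) = [0.7275, 0.2676, 0.004902]
p1 = 0.2676, p0 = 0.7275

∂p1/∂z0 = -p1 × p0 = -0.2676 × 0.7275 = -0.1947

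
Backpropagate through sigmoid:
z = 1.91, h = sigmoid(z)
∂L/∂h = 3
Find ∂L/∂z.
∂L/∂z = 0.337

σ(1.91) = 0.871
σ'(1.91) = σ(1.91)(1 - σ(1.91)) = 0.871 × 0.129 = 0.1123
∂L/∂z = ∂L/∂h · σ'(z) = 3 × 0.1123 = 0.337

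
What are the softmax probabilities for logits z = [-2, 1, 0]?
p = [0.0351, 0.7054, 0.2595]

exp(z) = [0.1353, 2.718, 1]
Sum = 3.854
p = [0.0351, 0.7054, 0.2595]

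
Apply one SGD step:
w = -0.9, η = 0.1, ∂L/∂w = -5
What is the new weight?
w_new = -0.4

w_new = w - η·∂L/∂w = -0.9 - 0.1×(-5) = -0.9 - (-0.5) = -0.4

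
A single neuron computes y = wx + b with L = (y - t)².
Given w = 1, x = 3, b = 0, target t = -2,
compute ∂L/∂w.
∂L/∂w = 30

y = wx + b = (1)(3) + 0 = 3
∂L/∂y = 2(y - t) = 2(3 - -2) = 10
∂y/∂w = x = 3
∂L/∂w = ∂L/∂y · ∂y/∂w = 10 × 3 = 30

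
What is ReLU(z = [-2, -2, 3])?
h = [0, 0, 3]

ReLU applied element-wise: max(0,-2)=0, max(0,-2)=0, max(0,3)=3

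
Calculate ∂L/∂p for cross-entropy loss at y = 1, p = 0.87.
∂L/∂p = -1.149

∂L/∂p = -y/p + (1-y)/(1-p) = -1/0.87 + 0 = -1.149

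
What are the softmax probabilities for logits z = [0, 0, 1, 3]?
p = [0.0403, 0.0403, 0.1096, 0.8098]

exp(z) = [1, 1, 2.718, 20.09]
Sum = 24.8
p = [0.0403, 0.0403, 0.1096, 0.8098]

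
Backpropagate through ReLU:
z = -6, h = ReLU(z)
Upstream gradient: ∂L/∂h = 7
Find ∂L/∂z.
∂L/∂z = 0

h = ReLU(-6) = 0
Since z < 0: ∂h/∂z = 0
∂L/∂z = ∂L/∂h · ∂h/∂z = 7 × 0 = 0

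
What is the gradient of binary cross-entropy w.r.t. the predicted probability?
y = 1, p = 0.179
∂L/∂p = -5.587

∂L/∂p = -y/p + (1-y)/(1-p) = -1/0.179 + 0 = -5.587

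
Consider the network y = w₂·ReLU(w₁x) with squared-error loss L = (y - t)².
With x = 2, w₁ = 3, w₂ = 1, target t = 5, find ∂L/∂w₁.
∂L/∂w₁ = 4

Forward pass:
z = w₁x = 3×2 = 6
h = ReLU(6) = 6
y = w₂h = 1×6 = 6

Backward pass:
∂L/∂y = 2(y - t) = 2(6 - 5) = 2
∂y/∂h = w₂ = 1
∂h/∂z = 1 (ReLU derivative)
∂z/∂w₁ = x = 2

∂L/∂w₁ = 2 × 1 × 1 × 2 = 4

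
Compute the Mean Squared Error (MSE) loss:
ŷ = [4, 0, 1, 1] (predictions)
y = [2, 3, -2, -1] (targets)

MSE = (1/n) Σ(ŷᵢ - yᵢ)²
MSE = 6.5

MSE = (1/4)((4-2)² + (0-3)² + (1--2)² + (1--1)²) = (1/4)(4 + 9 + 9 + 4) = 6.5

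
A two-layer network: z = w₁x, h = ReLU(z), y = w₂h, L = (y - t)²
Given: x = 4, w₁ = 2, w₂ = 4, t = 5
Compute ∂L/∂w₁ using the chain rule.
∂L/∂w₁ = 864

Forward pass:
z = w₁x = 2×4 = 8
h = ReLU(8) = 8
y = w₂h = 4×8 = 32

Backward pass:
∂L/∂y = 2(y - t) = 2(32 - 5) = 54
∂y/∂h = w₂ = 4
∂h/∂z = 1 (ReLU derivative)
∂z/∂w₁ = x = 4

∂L/∂w₁ = 54 × 4 × 1 × 4 = 864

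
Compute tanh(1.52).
0.9087

tanh(1.52) = (e^(1.52) - e^(-1.52))/(e^(1.52) + e^(-1.52)) = 0.9087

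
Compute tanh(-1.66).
-0.9302

tanh(-1.66) = (e^(-1.66) - e^(1.66))/(e^(-1.66) + e^(1.66)) = -0.9302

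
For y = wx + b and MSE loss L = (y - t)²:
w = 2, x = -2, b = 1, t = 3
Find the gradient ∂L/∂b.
∂L/∂b = -12

y = wx + b = (2)(-2) + 1 = -3
∂L/∂y = 2(y - t) = 2(-3 - 3) = -12
∂y/∂b = 1
∂L/∂b = ∂L/∂y · ∂y/∂b = -12 × 1 = -12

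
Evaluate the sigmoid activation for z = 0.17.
0.5424

sigmoid(0.17) = 1/(1 + e^(-0.17)) = 1/(1 + 0.8437) = 0.5424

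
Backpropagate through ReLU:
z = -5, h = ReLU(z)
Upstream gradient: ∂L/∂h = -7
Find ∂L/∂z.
∂L/∂z = 0

h = ReLU(-5) = 0
Since z < 0: ∂h/∂z = 0
∂L/∂z = ∂L/∂h · ∂h/∂z = -7 × 0 = 0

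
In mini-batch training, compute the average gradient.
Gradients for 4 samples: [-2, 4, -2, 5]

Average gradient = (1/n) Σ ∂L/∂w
Average gradient = 1.25

Average = (1/4)(-2 + 4 + -2 + 5) = 5/4 = 1.25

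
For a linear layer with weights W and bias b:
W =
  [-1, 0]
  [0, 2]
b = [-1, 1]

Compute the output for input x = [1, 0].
y = [-2, 1]

Wx = [-1×1 + 0×0, 0×1 + 2×0]
   = [-1, 0]
y = Wx + b = [-1 + -1, 0 + 1] = [-2, 1]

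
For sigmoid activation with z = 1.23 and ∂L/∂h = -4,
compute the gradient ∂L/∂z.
∂L/∂z = -0.7001

σ(1.23) = 0.7738
σ'(1.23) = σ(1.23)(1 - σ(1.23)) = 0.7738 × 0.2262 = 0.175
∂L/∂z = ∂L/∂h · σ'(z) = -4 × 0.175 = -0.7001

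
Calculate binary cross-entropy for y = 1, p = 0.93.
L = 0.07257

L = -1·log(0.93) - 0·log(0.07) = -log(0.93) = 0.07257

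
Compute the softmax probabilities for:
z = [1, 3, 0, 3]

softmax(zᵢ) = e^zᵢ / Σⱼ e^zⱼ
p = [0.0619, 0.4576, 0.0228, 0.4576]

exp(z) = [2.718, 20.09, 1, 20.09]
Sum = 43.89
p = [0.0619, 0.4576, 0.0228, 0.4576]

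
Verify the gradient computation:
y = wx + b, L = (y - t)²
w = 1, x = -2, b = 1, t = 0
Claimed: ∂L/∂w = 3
Incorrect

y = (1)(-2) + 1 = -1
∂L/∂y = 2(y - t) = 2(-1 - 0) = -2
∂y/∂w = x = -2
∂L/∂w = -2 × -2 = 4

Claimed value: 3
Incorrect: The correct gradient is 4.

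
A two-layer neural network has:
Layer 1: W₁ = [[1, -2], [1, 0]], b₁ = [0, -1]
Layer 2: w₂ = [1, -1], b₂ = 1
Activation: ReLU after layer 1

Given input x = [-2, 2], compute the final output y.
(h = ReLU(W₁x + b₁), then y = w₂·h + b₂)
y = 1

Layer 1 pre-activation: z₁ = [-6, -3]
After ReLU: h = [0, 0]
Layer 2 output: y = 1×0 + -1×0 + 1 = 1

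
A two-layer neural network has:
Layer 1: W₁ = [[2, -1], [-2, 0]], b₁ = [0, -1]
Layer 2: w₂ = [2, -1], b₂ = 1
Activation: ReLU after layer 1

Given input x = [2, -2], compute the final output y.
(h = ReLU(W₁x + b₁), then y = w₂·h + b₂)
y = 13

Layer 1 pre-activation: z₁ = [6, -5]
After ReLU: h = [6, 0]
Layer 2 output: y = 2×6 + -1×0 + 1 = 13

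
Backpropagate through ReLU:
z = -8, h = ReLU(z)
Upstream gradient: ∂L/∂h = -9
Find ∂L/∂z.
∂L/∂z = 0

h = ReLU(-8) = 0
Since z < 0: ∂h/∂z = 0
∂L/∂z = ∂L/∂h · ∂h/∂z = -9 × 0 = 0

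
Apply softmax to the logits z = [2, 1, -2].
p = [0.7214, 0.2654, 0.0132]

exp(z) = [7.389, 2.718, 0.1353]
Sum = 10.24
p = [0.7214, 0.2654, 0.0132]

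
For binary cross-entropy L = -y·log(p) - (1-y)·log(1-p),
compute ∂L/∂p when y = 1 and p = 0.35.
∂L/∂p = -2.857

∂L/∂p = -y/p + (1-y)/(1-p) = -1/0.35 + 0 = -2.857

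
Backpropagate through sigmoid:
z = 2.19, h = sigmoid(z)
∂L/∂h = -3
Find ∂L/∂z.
∂L/∂z = -0.2716

σ(2.19) = 0.8993
σ'(2.19) = σ(2.19)(1 - σ(2.19)) = 0.8993 × 0.1007 = 0.09052
∂L/∂z = ∂L/∂h · σ'(z) = -3 × 0.09052 = -0.2716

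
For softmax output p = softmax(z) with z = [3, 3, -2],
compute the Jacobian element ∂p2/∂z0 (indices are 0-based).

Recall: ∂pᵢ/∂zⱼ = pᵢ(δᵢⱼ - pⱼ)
∂p2/∂z0 = -0.001673

p = softmax(z) = [0.4983, 0.4983, 0.003358]
p2 = 0.003358, p0 = 0.4983

∂p2/∂z0 = -p2 × p0 = -0.003358 × 0.4983 = -0.001673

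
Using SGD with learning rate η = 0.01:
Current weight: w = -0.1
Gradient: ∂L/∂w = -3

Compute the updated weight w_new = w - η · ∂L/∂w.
w_new = -0.07

w_new = w - η·∂L/∂w = -0.1 - 0.01×(-3) = -0.1 - (-0.03) = -0.07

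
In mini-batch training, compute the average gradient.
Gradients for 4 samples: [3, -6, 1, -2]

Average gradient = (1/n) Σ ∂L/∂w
Average gradient = -1

Average = (1/4)(3 + -6 + 1 + -2) = -4/4 = -1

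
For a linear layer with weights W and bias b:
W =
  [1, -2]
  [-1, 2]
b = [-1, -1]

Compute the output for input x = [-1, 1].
y = [-4, 2]

Wx = [1×-1 + -2×1, -1×-1 + 2×1]
   = [-3, 3]
y = Wx + b = [-3 + -1, 3 + -1] = [-4, 2]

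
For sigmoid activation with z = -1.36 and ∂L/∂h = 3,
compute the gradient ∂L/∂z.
∂L/∂z = 0.4876

σ(-1.36) = 0.2042
σ'(-1.36) = σ(-1.36)(1 - σ(-1.36)) = 0.2042 × 0.7958 = 0.1625
∂L/∂z = ∂L/∂h · σ'(z) = 3 × 0.1625 = 0.4876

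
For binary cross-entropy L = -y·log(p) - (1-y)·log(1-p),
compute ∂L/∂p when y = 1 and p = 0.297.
∂L/∂p = -3.367

∂L/∂p = -y/p + (1-y)/(1-p) = -1/0.297 + 0 = -3.367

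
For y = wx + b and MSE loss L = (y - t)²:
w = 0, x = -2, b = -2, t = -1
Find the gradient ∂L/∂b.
∂L/∂b = -2

y = wx + b = (0)(-2) + -2 = -2
∂L/∂y = 2(y - t) = 2(-2 - -1) = -2
∂y/∂b = 1
∂L/∂b = ∂L/∂y · ∂y/∂b = -2 × 1 = -2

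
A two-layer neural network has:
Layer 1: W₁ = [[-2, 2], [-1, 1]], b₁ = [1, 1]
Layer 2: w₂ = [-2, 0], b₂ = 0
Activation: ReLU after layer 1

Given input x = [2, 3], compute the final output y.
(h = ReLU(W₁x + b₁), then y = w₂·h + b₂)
y = -6

Layer 1 pre-activation: z₁ = [3, 2]
After ReLU: h = [3, 2]
Layer 2 output: y = -2×3 + 0×2 + 0 = -6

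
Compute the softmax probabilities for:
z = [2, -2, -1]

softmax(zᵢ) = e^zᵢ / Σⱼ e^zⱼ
p = [0.9362, 0.0171, 0.0466]

exp(z) = [7.389, 0.1353, 0.3679]
Sum = 7.892
p = [0.9362, 0.0171, 0.0466]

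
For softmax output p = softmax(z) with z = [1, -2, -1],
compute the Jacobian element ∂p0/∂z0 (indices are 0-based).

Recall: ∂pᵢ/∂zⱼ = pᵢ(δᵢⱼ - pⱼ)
∂p0/∂z0 = 0.1318

p = softmax(z) = [0.8438, 0.04201, 0.1142]
p0 = 0.8438

∂p0/∂z0 = p0(1 - p0) = 0.8438 × (1 - 0.8438) = 0.1318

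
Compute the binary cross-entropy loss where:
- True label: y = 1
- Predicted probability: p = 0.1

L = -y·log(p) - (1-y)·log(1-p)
L = 2.303

L = -1·log(0.1) - 0·log(0.9) = -log(0.1) = 2.303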